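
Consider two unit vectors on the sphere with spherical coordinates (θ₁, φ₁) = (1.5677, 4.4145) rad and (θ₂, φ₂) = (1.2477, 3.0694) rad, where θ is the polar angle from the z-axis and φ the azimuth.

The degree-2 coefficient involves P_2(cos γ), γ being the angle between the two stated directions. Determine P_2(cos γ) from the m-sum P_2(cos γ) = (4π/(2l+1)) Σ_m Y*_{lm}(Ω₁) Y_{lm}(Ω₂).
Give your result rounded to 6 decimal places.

-0.431826

Summing Y*_{l m}(θ₁,φ₁)·Y_{l m}(θ₂,φ₂) over m ∈ [−2, 2]; prefactor 4π/(2·2+1) = 2.513274:
  term(m=-2) = -0.12073 + 0.05853j   from Y*(Ω₁)=-0.31972 + 0.21676j, Y(Ω₂)=0.34372 + 0.04998j
  term(m=-1) = 0.00012 + 0.00054j   from Y*(Ω₁)=-0.00070 - 0.00229j, Y(Ω₂)=-0.23199 - 0.01678j
  term(m=+0) = 0.06939 + 0.00000j   from Y*(Ω₁)=-0.31538 + 0.00000j, Y(Ω₂)=-0.22001 + 0.00000j
  term(m=+1) = 0.00012 - 0.00054j   from Y*(Ω₁)=0.00070 - 0.00229j, Y(Ω₂)=0.23199 - 0.01678j
  term(m=+2) = -0.12073 - 0.05853j   from Y*(Ω₁)=-0.31972 - 0.21676j, Y(Ω₂)=0.34372 - 0.04998j
Total Σ_m = -0.17182 + 0.00000j. Multiply by 2.513274: -0.43183 + 0.00000j. P_2(cos γ) = -0.431826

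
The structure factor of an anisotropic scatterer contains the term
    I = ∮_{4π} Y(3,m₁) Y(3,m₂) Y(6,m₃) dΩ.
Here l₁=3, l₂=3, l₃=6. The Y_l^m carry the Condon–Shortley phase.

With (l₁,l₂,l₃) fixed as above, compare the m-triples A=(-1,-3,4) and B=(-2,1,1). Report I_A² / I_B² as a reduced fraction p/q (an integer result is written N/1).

2/1

Shared (l₁,l₂,l₃)=(3,3,6): N and (l;000)² cancel in I_A²/I_B².
A: Δ = 0!·6!·6!/13! = 1/12012; Racah Σ t=0..0: t=0:+1/34560 = 1/34560; ⇒ 3j(3 3 6; -1 -3 4)² = 5/286, sgn +1
B: Δ = 0!·6!·6!/13! = 1/12012; Racah Σ t=0..0: t=0:+1/5760 = 1/5760; ⇒ 3j(3 3 6; -2 1 1)² = 5/572, sgn -1
I_A²/I_B² = (5/286)/(5/572) = 2/1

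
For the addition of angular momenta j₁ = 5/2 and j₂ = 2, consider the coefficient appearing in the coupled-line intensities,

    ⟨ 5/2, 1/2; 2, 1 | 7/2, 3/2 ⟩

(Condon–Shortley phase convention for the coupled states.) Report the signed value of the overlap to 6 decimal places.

-0.308607

j₁+j₂−J=1  J+j₁−j₂=4  J−j₁+j₂=3  j₁+j₂+J+1=9
(j₁±m₁, j₂±m₂, J±M) = (3,2,3,1,5,2)
P² = 384/7
sum k=0..1:
  [0] +1/24 = 1/24
  [1] −1/12 = -1/12
S = -1/24
C² = P²·S² = 2/21 ; C = -0.308607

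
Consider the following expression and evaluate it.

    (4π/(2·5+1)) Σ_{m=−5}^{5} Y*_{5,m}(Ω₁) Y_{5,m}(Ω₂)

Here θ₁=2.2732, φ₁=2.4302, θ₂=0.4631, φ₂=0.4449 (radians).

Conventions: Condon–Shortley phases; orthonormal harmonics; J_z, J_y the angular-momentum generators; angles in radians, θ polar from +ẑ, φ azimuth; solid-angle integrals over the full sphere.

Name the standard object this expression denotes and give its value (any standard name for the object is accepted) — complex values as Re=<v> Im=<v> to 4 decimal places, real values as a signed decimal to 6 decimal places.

Legendre polynomial (addition theorem), +0.386572

This sum is the spherical-harmonic addition theorem: it equals the Legendre polynomial P_l(cos γ) of the angle γ between the two directions.
Expand P_5 via completeness: Σ_{m} conj(Y_{5,m}) at Ω₁ times Y_{5,m} at Ω₂ —
  m=-5: (0.11003 - 0.04853j) × (-0.00502 - 0.00655j) = -0.00087 - 0.00048j  (running Σ = -0.00087 - 0.00048j)
  m=-4: (0.30786 + 0.09389j) × (-0.01084 - 0.05116j) = 0.00147 - 0.01677j  (running Σ = 0.00060 - 0.01725j)
  m=-3: (0.22647 + 0.35853j) × (0.04475 - 0.18603j) = 0.07683 - 0.02608j  (running Σ = 0.07743 - 0.04333j)
  m=-2: (-0.02372 + 0.15910j) × (0.26695 - 0.32944j) = 0.04608 + 0.05029j  (running Σ = 0.12351 + 0.00696j)
  m=-1: (0.21943 - 0.18913j) × (0.41955 - 0.20003j) = 0.05423 - 0.12324j  (running Σ = 0.17773 - 0.11629j)
  m=0: (0.24493 + 0.00000j) × (-0.06974 + 0.00000j) = -0.01708 + 0.00000j  (running Σ = 0.16065 - 0.11629j)
  m=1: (-0.21943 - 0.18913j) × (-0.41955 - 0.20003j) = 0.05423 + 0.12324j  (running Σ = 0.21488 + 0.00696j)
  m=2: (-0.02372 - 0.15910j) × (0.26695 + 0.32944j) = 0.04608 - 0.05029j  (running Σ = 0.26096 - 0.04333j)
  m=3: (-0.22647 + 0.35853j) × (-0.04475 - 0.18603j) = 0.07683 + 0.02608j  (running Σ = 0.33779 - 0.01725j)
  m=4: (0.30786 - 0.09389j) × (-0.01084 + 0.05116j) = 0.00147 + 0.01677j  (running Σ = 0.33926 - 0.00048j)
  m=5: (-0.11003 - 0.04853j) × (0.00502 - 0.00655j) = -0.00087 + 0.00048j  (running Σ = 0.33839 + 0.00000j)
Σ over m = 0.33839 + 0.00000j; ×(4π/11) → 0.38657 + 0.00000j. Real part: 0.386572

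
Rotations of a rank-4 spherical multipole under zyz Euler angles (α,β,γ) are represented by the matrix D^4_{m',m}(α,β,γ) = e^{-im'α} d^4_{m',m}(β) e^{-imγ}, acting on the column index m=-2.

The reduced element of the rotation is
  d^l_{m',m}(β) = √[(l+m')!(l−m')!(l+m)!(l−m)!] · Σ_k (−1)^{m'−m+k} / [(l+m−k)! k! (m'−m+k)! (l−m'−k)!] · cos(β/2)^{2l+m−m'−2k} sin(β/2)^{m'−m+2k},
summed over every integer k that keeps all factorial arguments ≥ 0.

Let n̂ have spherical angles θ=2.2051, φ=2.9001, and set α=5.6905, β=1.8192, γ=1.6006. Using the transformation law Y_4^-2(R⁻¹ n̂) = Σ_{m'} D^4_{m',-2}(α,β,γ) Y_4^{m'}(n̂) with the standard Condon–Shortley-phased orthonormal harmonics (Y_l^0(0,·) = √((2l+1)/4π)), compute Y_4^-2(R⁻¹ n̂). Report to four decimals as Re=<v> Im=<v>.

Re=-0.2251 Im=-0.2133

Need the full column D^4_{m',-2} for m'=−4..4 at α=5.6905, β=1.8192, γ=1.6006.
cos(β/2)=0.614062, sin(β/2)=0.789258
d^4_{-4,-2}: single k=2 term ⇒ +0.176721;  D = +0.119205+0.130463i
d^4_{-3,-2}: k∈[1..2] ⇒ +0.097222 -0.481839 = -0.384617;  D = -0.056583-0.380432i
d^4_{-2,-2}: k∈[0..2] ⇒ +0.020216 -0.400766 +0.827590 = +0.447040;  D = -0.192445+0.403497i
d^4_{-1,-2}: k∈[0..2] ⇒ -0.110240 +0.910590 -1.002873 = -0.202523;  D = +0.174422-0.102920i
d^4_{0,-2}: k∈[0..2] ⇒ +0.316833 -1.395770 +0.864688 = -0.214249;  D = +0.213868+0.012763i
d^4_{1,-2}: k∈[0..2] ⇒ -0.607060 +1.504310 -0.497029 = +0.400221;  D = -0.318053-0.242938i
d^4_{2,-2}: k∈[0..2] ⇒ +0.827590 -1.093754 +0.150575 = -0.115589;  D = +0.036998+0.109508i
d^4_{3,-2}: k∈[0..1] ⇒ -0.796006 +0.438338 = -0.357668;  D = -0.094321+0.345007i
d^4_{4,-2}: single k=0 term ⇒ +0.482300;  D = +0.365367-0.314834i
Y_4^{m'}(θ=2.2051,φ=2.9001) and Σ D·Y over m':
  (+0.1192+0.1305i)·(+0.1059+0.1532i)  (-0.0566-0.3804i)·(+0.2903+0.2569i)  (-0.1924+0.4035i)·(+0.2803+0.1470i)  (+0.1744-0.1029i)·(-0.1188-0.0293i)  (+0.2139+0.0128i)·(-0.3405+0.0000i)  (-0.3181-0.2429i)·(+0.1188-0.0293i)  (+0.0370+0.1095i)·(+0.2803-0.1470i)  (-0.0943+0.3450i)·(-0.2903+0.2569i)  (+0.3654-0.3148i)·(+0.1059-0.1532i)
Y_4^-2(R⁻¹ n̂) = -0.225078-0.213304i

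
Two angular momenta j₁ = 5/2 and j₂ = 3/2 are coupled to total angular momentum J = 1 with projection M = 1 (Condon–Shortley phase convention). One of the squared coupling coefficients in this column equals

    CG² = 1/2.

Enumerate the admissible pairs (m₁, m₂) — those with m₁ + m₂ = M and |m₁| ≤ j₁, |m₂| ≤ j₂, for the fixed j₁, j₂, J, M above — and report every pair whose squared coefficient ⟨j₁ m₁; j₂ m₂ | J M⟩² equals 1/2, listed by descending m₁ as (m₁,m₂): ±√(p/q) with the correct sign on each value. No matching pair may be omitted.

Admissible pairs with m₁+m₂ = M = 1: (-1/2,3/2), (1/2,1/2), (3/2,-1/2), (5/2,-3/2)
  (m₁,m₂)=(5/2,-3/2): CG² = 1/2, CG = +√(1/2)   ← matches the target
  (m₁,m₂)=(3/2,-1/2): CG² = 3/10, CG = −√(3/10)
  (m₁,m₂)=(1/2,1/2): CG² = 3/20, CG = +√(3/20)
  (m₁,m₂)=(-1/2,3/2): CG² = 1/20, CG = −√(1/20)
Pairs with CG² = 1/2: (5/2,-3/2): +√(1/2)

(5/2,-3/2): +√(1/2)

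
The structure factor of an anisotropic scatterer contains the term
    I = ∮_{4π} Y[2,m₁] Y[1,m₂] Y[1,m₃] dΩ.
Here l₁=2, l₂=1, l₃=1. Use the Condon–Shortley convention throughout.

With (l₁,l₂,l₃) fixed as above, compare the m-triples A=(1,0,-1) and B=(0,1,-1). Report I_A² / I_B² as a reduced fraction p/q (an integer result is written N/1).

3/1

Shared (l₁,l₂,l₃)=(2,1,1): N and (l;000)² cancel in I_A²/I_B².
A: Δ = 2!·2!·0!/5! = 1/30; Racah Σ t=1..1: t=1:−1/2 = -1/2; ⇒ 3j(2 1 1; 1 0 -1)² = 1/10, sgn -1
B: Δ = 2!·2!·0!/5! = 1/30; Racah Σ t=2..2: t=2:+1/4 = 1/4; ⇒ 3j(2 1 1; 0 1 -1)² = 1/30, sgn +1
I_A²/I_B² = (1/10)/(1/30) = 3/1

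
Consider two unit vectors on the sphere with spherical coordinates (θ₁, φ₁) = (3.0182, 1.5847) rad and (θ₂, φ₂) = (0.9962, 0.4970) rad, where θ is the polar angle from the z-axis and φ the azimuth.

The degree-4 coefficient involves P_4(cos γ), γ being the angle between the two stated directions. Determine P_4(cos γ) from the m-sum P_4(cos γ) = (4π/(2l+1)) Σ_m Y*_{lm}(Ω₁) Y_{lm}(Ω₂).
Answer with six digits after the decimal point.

Addition theorem: P_4(cos γ) = (4π/9) Σ_m Y*_{lm}(Ω₁) Y_{lm}(Ω₂), m = −4…4:
  [-4]  conj(Y_{4,-4})(Ω₁) = 0.00010 + 0.00001j ; Y_{4,-4}(Ω₂) = -0.08903 - 0.20086j ; Δ = -0.00001 - 0.00002j
  [-3]  conj(Y_{4,-3})(Ω₁) = -0.00010 + 0.00231j ; Y_{4,-3}(Ω₂) = 0.03207 - 0.40108j ; Δ = 0.00092 + 0.00011j
  [-2]  conj(Y_{4,-2})(Ω₁) = -0.02986 - 0.00083j ; Y_{4,-2}(Ω₂) = 0.13725 - 0.21095j ; Δ = -0.00427 + 0.00618j
  [-1]  conj(Y_{4,-1})(Ω₁) = 0.00313 - 0.22499j ; Y_{4,-1}(Ω₂) = -0.17687 + 0.09594j ; Δ = 0.02103 + 0.04009j
  [+0]  conj(Y_{4,0})(Ω₁) = 0.78303 + 0.00000j ; Y_{4,0}(Ω₂) = -0.29702 + 0.00000j ; Δ = -0.23258 + 0.00000j
  [+1]  conj(Y_{4,1})(Ω₁) = -0.00313 - 0.22499j ; Y_{4,1}(Ω₂) = 0.17687 + 0.09594j ; Δ = 0.02103 - 0.04009j
  [+2]  conj(Y_{4,2})(Ω₁) = -0.02986 + 0.00083j ; Y_{4,2}(Ω₂) = 0.13725 + 0.21095j ; Δ = -0.00427 - 0.00618j
  [+3]  conj(Y_{4,3})(Ω₁) = 0.00010 + 0.00231j ; Y_{4,3}(Ω₂) = -0.03207 - 0.40108j ; Δ = 0.00092 - 0.00011j
  [+4]  conj(Y_{4,4})(Ω₁) = 0.00010 - 0.00001j ; Y_{4,4}(Ω₂) = -0.08903 + 0.20086j ; Δ = -0.00001 + 0.00002j
Total Σ_m = -0.19722 - 0.00000j. Multiply by 1.396263: -0.27538 - 0.00000j. P_4(cos γ) = -0.275377

-0.275377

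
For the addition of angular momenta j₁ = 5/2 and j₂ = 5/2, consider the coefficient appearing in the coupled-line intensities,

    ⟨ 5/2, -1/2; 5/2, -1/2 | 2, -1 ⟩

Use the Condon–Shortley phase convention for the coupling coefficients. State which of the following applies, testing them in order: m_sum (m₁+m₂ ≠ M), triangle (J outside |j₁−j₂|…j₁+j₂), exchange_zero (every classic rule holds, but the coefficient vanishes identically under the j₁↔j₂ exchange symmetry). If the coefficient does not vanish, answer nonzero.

m-sum: m₁+m₂ = -1/2+(-1/2) = -1, M = -1  ✓
triangle: |j₁−j₂| = 0 ≤ J = 2 ≤ j₁+j₂ = 5  ✓
exchange: j₁=j₂ and m₁=m₂, and (−1)^(j₁+j₂−J) = (−1)^3 = −1 forces ⟨j₁m₁;j₂m₂|JM⟩ = −⟨j₂m₂;j₁m₁|JM⟩ = −⟨j₁m₁;j₂m₂|JM⟩ ⇒ the coefficient vanishes identically
Racah sum check: Σ_k collapses to 0 ⇒ CG = 0

exchange_zero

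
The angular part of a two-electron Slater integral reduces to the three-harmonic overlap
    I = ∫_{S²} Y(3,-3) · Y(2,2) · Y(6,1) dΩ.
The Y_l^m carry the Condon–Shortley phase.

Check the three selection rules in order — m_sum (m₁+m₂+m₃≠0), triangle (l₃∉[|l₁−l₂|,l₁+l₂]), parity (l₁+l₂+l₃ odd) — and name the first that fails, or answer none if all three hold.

triangle

Σmᵢ = 0  ✓
l₃∈[|l₁−l₂|,l₁+l₂]=[1,5] required, l₃=6 fails  ✗
Σlᵢ = 11 ⇒ odd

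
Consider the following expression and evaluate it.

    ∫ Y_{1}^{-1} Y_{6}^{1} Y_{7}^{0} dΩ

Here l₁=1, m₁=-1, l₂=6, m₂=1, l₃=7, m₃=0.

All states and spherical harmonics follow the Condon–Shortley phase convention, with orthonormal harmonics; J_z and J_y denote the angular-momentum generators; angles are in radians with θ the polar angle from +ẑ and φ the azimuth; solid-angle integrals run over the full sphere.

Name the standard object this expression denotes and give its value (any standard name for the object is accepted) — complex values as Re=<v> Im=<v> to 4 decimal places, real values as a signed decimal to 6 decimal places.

Gaunt coefficient, +0.160342

This is a Gaunt coefficient — the integral of a triple product of spherical harmonics over the sphere.
Checks pass: Σm=0; 14 even; l₃=7∈[5,7].
(2·1+1)(2·6+1)(2·7+1) = 585
Δ: 0! 2! 12! / 15! → 1/1365
sum: t=0:+1/518400 = 1/518400
3j²(1 6 7; 0 0 0) = Δ·Π!·Σ² = 7/195  (sign -1)
sum: t=0:+1/1209600 = 1/1209600
3j²(1 6 7; -1 1 0) = Δ·Π!·Σ² = 1/65  (sign -1)
combine: 4πI² = 585·7/195·1/65 = 21/65
take √, sign +1: I = 0.16034227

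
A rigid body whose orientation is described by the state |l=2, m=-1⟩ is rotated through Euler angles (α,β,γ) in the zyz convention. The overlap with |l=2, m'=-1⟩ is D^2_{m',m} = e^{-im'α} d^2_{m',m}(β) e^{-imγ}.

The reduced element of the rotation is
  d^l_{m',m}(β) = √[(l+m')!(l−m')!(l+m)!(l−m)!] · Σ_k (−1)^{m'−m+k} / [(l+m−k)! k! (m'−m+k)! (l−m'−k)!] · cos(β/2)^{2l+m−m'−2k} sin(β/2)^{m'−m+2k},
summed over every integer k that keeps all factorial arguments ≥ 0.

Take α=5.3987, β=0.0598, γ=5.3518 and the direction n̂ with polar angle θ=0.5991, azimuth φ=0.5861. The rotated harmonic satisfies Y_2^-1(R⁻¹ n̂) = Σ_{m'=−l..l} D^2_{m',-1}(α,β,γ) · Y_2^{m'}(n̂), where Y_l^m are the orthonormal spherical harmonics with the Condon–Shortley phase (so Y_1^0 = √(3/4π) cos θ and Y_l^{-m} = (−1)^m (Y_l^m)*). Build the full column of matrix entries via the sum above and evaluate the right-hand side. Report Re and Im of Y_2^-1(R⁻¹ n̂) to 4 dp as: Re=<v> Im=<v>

Re=-0.2853 Im=-0.2177

Need the full column D^2_{m',-1} for m'=−2..2 at α=5.3987, β=0.0598, γ=5.3518.
cos(β/2)=0.999553, sin(β/2)=0.029896
d^2_{-2,-1}: single k=1 term ⇒ +0.059711;  D = -0.053992-0.025500i
d^2_{-1,-1}: k∈[0..1] ⇒ +0.998213 -0.002679 = +0.995534;  D = -0.241545-0.965787i
d^2_{0,-1}: k∈[0..1] ⇒ -0.073131 +0.000065 = -0.073065;  D = -0.043600+0.058631i
d^2_{1,-1}: k∈[0..1] ⇒ +0.002679 -0.000001 = +0.002678;  D = +0.002675-0.000126i
d^2_{2,-1}: single k=0 term ⇒ -0.000053;  D = -0.000036-0.000040i
Y_2^{m'}(θ=0.5991,φ=0.5861) and Σ D·Y over m':
  (-0.0540-0.0255i)·(+0.0477-0.1132i)  (-0.2415-0.9658i)·(+0.2997-0.1990i)  (-0.0436+0.0586i)·(+0.3299+0.0000i)  (+0.0027-0.0001i)·(-0.2997-0.1990i)  (-0.0000-0.0000i)·(+0.0477+0.1132i)
Y_2^-1(R⁻¹ n̂) = -0.285253-0.217666i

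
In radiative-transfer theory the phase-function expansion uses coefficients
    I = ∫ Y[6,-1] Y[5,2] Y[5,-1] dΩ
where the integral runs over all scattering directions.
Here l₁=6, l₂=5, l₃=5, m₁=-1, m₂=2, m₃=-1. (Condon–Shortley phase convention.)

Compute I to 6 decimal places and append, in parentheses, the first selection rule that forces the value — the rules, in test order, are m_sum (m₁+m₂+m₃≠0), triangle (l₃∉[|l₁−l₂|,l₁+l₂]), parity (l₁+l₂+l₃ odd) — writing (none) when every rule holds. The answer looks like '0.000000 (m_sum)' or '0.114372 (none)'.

Rules hold: Σm=0, L=16 even, 1≤5≤11.
N = 13·11·11 = 1573
Δ = 6!·6!·4!/17! = 1/28588560
Racah Σ t=1..5: t=1:−1/345600 t=2:+1/13824 t=3:−1/5184 t=4:+1/13824 t=5:−1/345600 = -7/129600
⇒ 3j(6 5 5; 0 0 0)² = 80/7293, sgn +1
Racah Σ t=3..6: t=3:−1/41472 t=4:+1/10368 t=5:−1/23040 t=6:+1/518400 = 1/32400
⇒ 3j(6 5 5; -1 2 -1)² = 128/12155, sgn +1
4πI² = N·(3j₀)²·(3jₘ)² = 2048/11271
I = +1·√(0.181705/4π) = 0.12024827
No selection rule forces the value: the integral is nonzero (none).

0.120248 (none)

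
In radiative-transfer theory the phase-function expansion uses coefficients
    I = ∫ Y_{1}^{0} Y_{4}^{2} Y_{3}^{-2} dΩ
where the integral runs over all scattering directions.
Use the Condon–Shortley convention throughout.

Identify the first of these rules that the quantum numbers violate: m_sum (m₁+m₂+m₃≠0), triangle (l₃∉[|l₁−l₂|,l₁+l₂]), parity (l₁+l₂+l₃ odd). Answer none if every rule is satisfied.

none

azimuthal sum: 0 + 2 − 2 = 0  ✓
3 ≤ 3 ≤ 5 (triangle on l)  ✓
L = 1 + 4 + 3 = 8 (even)  ✓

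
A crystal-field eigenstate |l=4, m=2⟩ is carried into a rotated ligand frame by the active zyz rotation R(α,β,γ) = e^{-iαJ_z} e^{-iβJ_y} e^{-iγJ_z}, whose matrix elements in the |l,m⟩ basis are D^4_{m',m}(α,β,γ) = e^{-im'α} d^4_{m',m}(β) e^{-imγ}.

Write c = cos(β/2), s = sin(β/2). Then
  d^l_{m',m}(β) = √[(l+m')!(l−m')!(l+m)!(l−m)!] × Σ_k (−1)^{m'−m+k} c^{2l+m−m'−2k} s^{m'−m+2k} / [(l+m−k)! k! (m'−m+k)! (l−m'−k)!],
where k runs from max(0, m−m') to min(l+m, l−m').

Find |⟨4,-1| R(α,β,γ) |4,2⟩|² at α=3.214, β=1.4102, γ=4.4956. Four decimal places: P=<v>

P=0.0049

Split into d^4_{-1,2}(β=1.4102) × two z-phases.
c=cos(1.410200/2)=0.761547, s=sin(1.410200/2)=0.648110; N=√[6·120·720·2]=1018.233765
k: max(0,(2)−(-1))=3 … min(4+(2),4−(-1))=5
  k=3: (−1)^0·1018.2338/(72)·0.7615^5·0.6481^3 = +0.986152
  k=4: (−1)^1·1018.2338/(48)·0.7615^3·0.6481^5 = -1.071370
  k=5: (−1)^2·1018.2338/(240)·0.7615^1·0.6481^7 = +0.155194
d^4_{-1,2}(1.4102) = +0.986152 -1.071370 +0.155194 = +0.069976
|D^4_{-1,2}|² = |d^4_{-1,2}(β)|² = (+0.069976)² = 0.004897 (the z-rotation phases have unit modulus)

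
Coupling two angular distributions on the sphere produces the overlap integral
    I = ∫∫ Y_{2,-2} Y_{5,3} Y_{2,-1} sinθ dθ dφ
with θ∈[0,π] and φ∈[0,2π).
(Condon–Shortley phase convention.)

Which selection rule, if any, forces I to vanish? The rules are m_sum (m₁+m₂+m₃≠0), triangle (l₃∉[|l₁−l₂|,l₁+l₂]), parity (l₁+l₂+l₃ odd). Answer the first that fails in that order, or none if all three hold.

triangle

azimuthal sum: -2 + 3 − 1 = 0  ✓
l₃ must lie in [3,7]; have l₃=2  ✗
L = 2 + 5 + 2 = 9 (odd)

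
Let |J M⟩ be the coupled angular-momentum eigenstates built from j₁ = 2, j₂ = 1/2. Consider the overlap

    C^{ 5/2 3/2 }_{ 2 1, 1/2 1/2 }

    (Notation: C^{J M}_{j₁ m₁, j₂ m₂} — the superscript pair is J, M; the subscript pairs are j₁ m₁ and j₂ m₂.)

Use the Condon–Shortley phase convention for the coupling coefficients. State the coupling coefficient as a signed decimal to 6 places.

+√(4/5) ≈ +0.894427

triangle: 0!×4!×1!/6! = 24/720
(j±m)!: 3!×1!×1!×0!×4!×1! = 144
prefactor² = (2J+1)×Δ×N² = 144/5
  k=0: +1/(0!×0!×1!×1!×3!×0!) = 1/6
Σ = 1/6  ⇒  CG² = 144/5×(1/6)² = 4/5
CG = +√(4/5) = +0.894427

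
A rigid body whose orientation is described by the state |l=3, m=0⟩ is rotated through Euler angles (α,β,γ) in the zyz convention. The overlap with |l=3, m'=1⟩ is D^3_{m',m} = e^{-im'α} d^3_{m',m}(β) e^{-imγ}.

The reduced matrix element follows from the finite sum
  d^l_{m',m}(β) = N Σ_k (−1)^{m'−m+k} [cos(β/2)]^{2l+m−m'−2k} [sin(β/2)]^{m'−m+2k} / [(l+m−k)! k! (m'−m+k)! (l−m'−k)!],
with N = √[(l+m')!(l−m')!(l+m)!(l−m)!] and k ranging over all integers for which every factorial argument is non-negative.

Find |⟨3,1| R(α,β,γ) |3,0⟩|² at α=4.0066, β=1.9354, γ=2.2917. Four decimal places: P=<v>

P=0.0217

Split into d^3_{1,0}(β=1.9354) × two z-phases.
Half-angle: c=0.567195, s=0.823583. N=√(24·2·6·6)=41.569219
k: max(0,(0)−(1))=0 … min(3+(0),3−(1))=2
  k=0: (−1)^1·41.5692/(12)·0.5672^5·0.8236^1 = -0.167479
  k=1: (−1)^2·41.5692/(4)·0.5672^3·0.8236^3 = +1.059333
  k=2: (−1)^3·41.5692/(12)·0.5672^1·0.8236^5 = -0.744494
d^3_{1,0}(1.9354) = -0.167479 +1.059333 -0.744494 = +0.147360
|D^3_{1,0}|² = |d^3_{1,0}(β)|² = (+0.147360)² = 0.021715 (the z-rotation phases have unit modulus)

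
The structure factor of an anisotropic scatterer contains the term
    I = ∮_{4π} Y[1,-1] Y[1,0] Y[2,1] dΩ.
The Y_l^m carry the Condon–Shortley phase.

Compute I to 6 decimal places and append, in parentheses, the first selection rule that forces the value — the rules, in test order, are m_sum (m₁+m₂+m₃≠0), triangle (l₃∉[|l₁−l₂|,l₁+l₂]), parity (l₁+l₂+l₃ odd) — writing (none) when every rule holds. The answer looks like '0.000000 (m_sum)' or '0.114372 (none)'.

-0.218510 (none)

Rules hold: Σm=0, L=4 even, 0≤2≤2.
N = 3·3·5 = 45
Δ = 0!·2!·2!/5! = 1/30
Racah Σ t=0..0: t=0:+1/1 = 1/1
⇒ 3j(1 1 2; 0 0 0)² = 2/15, sgn +1
Racah Σ t=0..0: t=0:+1/2 = 1/2
⇒ 3j(1 1 2; -1 0 1)² = 1/10, sgn -1
4πI² = N·(3j₀)²·(3jₘ)² = 3/5
I = -1·√(0.6/4π) = -0.21850969
No selection rule forces the value: the integral is nonzero (none).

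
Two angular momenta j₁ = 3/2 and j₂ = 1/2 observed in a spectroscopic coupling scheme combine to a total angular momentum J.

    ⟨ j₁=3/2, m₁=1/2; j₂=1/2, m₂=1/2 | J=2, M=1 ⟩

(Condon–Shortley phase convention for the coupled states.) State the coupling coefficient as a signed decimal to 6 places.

triangle: 0!*3!*1!/5! = 6/120
(j±m)!: 2!*1!*1!*0!*3!*1! = 12
prefactor² = (2J+1)*Δ*N² = 3
  k=0: +1/(0!*0!*1!*1!*2!*0!) = 1/2
Σ = 1/2  ⇒  CG² = 3*(1/2)² = 3/4
CG = +√(3/4) = +0.866025

+√(3/4) ≈ +0.866025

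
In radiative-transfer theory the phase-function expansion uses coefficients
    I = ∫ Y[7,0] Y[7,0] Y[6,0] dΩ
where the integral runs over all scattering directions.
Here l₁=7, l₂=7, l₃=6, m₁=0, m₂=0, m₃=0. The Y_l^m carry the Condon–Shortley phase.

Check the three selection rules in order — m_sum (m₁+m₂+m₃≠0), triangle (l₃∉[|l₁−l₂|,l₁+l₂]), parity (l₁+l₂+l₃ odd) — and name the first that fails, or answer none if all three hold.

azimuthal sum: 0 + 0 + 0 = 0  ✓
0 ≤ 6 ≤ 14 (triangle on l)  ✓
L = 7 + 7 + 6 = 20 (even)  ✓

none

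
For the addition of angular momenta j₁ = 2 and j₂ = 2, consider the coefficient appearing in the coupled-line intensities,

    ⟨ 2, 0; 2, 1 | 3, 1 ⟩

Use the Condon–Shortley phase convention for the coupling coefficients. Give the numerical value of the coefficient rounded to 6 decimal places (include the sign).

−√(1/5) ≈ -0.447214

triangle: 1!·3!·3!/8! = 36/40320
(j±m)!: 2!·2!·3!·1!·4!·2! = 1152
prefactor² = (2J+1)·Δ·N² = 36/5
  k=0: +1/(0!·1!·2!·3!·1!·0!) = 1/12
  k=1: −1/(1!·0!·1!·2!·2!·1!) = -1/4
Σ = -1/6  ⇒  CG² = 36/5·(-1/6)² = 1/5
CG = −√(1/5) = -0.447214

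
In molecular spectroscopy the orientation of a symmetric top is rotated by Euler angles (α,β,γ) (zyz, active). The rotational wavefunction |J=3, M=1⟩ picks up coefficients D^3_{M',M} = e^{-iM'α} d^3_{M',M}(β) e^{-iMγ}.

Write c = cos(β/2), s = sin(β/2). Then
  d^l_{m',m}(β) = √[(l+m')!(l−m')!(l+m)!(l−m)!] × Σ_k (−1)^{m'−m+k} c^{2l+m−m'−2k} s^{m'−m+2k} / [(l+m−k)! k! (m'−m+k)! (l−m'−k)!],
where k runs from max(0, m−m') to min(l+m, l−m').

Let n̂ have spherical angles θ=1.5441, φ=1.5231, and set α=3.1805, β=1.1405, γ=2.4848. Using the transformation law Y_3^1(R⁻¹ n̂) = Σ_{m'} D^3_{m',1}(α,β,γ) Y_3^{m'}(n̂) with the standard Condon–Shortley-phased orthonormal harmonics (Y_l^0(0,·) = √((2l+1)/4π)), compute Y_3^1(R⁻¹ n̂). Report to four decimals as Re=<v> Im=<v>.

Need the full column D^3_{m',1} for m'=−3..3 at α=3.1805, β=1.1405, γ=2.4848.
cos(β/2)=0.841766, sin(β/2)=0.539843
d^3_{-3,1}: single k=4 term ⇒ +0.233076;  D = +0.166756+0.162839i
d^3_{-2,1}: k∈[3..4] ⇒ +0.593479 -0.122047 = +0.471432;  D = -0.349847-0.315999i
d^3_{-1,1}: k∈[2..4] ⇒ +0.877912 -0.481439 +0.024752 = +0.421225;  D = +0.323334+0.269973i
d^3_{0,1}: k∈[1..3] ⇒ +0.790341 -0.975186 +0.133696 = -0.051149;  D = +0.040507+0.031230i
d^3_{1,1}: k∈[0..2] ⇒ +0.355753 -1.170549 +0.361079 = -0.453717;  D = -0.369827-0.262844i
d^3_{2,1}: k∈[0..1] ⇒ -0.721480 +0.593479 = -0.128001;  D = +0.107139+0.070038i
d^3_{3,1}: single k=0 term ⇒ +0.566690;  D = +0.486034+0.291390i
Y_3^{m'}(θ=1.5441,φ=1.5231) and Σ D·Y over m':
  (+0.1668+0.1628i)·(-0.0594+0.4125i)  (-0.3498-0.3160i)·(-0.0271-0.0026i)  (+0.3233+0.2700i)·(-0.0153+0.3215i)  (+0.0405+0.0312i)·(-0.0298+0.0000i)  (-0.3698-0.2628i)·(+0.0153+0.3215i)  (+0.1071+0.0700i)·(-0.0271+0.0026i)  (+0.4860+0.2914i)·(+0.0594+0.4125i)
Y_3^1(R⁻¹ n̂) = -0.176958+0.260730i

Re=-0.1770 Im=0.2607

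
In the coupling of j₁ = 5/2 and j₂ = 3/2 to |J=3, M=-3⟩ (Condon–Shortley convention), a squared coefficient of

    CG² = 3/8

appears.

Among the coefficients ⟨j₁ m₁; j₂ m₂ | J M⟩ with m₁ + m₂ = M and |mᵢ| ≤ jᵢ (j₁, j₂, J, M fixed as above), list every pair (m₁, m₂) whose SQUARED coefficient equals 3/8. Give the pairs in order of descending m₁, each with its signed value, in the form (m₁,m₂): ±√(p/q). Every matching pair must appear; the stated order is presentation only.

Admissible pairs with m₁+m₂ = M = -3: (-5/2,-1/2), (-3/2,-3/2)
  (m₁,m₂)=(-3/2,-3/2): CG² = 3/8, CG = +√(3/8)   ← matches the target
  (m₁,m₂)=(-5/2,-1/2): CG² = 5/8, CG = −√(5/8)
Pairs with CG² = 3/8: (-3/2,-3/2): +√(3/8)

(-3/2,-3/2): +√(3/8)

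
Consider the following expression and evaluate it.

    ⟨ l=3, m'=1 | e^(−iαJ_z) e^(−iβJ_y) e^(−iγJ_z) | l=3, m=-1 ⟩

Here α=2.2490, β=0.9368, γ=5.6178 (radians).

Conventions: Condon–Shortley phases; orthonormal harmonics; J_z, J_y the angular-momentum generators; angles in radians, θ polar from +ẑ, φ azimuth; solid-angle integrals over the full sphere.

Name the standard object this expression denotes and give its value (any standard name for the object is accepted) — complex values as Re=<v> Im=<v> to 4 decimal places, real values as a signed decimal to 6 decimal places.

Wigner D-matrix element, Re=-0.5057 Im=-0.1169

This is a Wigner D-matrix element — the rotation-matrix element ⟨l m'| R(α,β,γ) |l m⟩ in the angular-momentum basis.
D^3_{1,-1}(2.2490,0.9368,5.6178) = e^{-i·1·2.2490}·d^3_{1,-1}(0.9368)·e^{-i·-1·5.6178}. Compute d first:
Half-angle: c=0.892292, s=0.451459. N=√(24·2·2·24)=48.000000
k: max(0,(-1)−(1))=0 … min(3+(-1),3−(1))=2
  k=0: (−1)^2·48.0000/(8)·0.8923^4·0.4515^2 = +0.775204
  k=1: (−1)^3·48.0000/(6)·0.8923^2·0.4515^4 = -0.264593
  k=2: (−1)^4·48.0000/(48)·0.8923^0·0.4515^6 = +0.008467
d^3_{1,-1}(0.9368) = +0.775204 -0.264593 +0.008467 = +0.519078
Phases: e^{-i·(1)·2.2490}=-0.627395-0.778701i, e^{-i·(-1)·5.6178}=+0.786679-0.617362i ⇒ D=-0.505737-0.116926i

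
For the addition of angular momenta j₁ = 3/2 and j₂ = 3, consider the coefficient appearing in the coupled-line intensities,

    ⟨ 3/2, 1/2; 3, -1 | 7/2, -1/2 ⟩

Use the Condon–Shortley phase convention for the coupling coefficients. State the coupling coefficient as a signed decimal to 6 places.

√[8·1!2!5!/9! · 2!1!2!4!3!4!] = √(512/7)
  +(−1)^0/∏(0,1,1,2,1,3)! = 1/12  (running 1/12)
  +(−1)^1/∏(1,0,0,1,2,4)! = -1/48  (running 1/16)
⟨..|..⟩ = √(512/7)·(1/16) = +0.534522

+0.534522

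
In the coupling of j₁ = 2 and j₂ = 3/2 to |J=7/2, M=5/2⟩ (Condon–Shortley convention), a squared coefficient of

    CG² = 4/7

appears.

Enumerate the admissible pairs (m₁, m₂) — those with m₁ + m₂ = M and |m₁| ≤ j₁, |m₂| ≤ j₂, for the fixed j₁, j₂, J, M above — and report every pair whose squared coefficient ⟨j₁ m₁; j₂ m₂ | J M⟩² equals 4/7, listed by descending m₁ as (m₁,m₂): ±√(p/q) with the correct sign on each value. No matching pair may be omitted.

Admissible pairs with m₁+m₂ = M = 5/2: (1,3/2), (2,1/2)
  (m₁,m₂)=(2,1/2): CG² = 3/7, CG = +√(3/7)
  (m₁,m₂)=(1,3/2): CG² = 4/7, CG = +√(4/7)   ← matches the target
Pairs with CG² = 4/7: (1,3/2): +√(4/7)

(1,3/2): +√(4/7)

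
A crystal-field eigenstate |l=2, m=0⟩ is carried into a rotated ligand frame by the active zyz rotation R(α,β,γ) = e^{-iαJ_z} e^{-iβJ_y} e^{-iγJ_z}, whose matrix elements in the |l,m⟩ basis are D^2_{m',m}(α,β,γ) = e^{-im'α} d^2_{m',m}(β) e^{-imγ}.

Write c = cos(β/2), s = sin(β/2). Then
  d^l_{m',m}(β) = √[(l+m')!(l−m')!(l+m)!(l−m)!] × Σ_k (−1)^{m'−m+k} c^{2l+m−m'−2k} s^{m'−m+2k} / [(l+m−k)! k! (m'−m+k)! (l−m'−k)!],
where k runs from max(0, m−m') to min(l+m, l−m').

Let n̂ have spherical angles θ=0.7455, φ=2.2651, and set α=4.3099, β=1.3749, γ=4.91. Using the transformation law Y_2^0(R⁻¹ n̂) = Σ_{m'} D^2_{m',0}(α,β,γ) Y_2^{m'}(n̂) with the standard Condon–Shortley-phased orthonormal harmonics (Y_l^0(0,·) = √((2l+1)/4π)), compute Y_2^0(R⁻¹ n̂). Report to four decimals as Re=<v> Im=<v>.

Need the full column D^2_{m',0} for m'=−2..2 at α=4.3099, β=1.3749, γ=4.9100.
cos(β/2)=0.772867, sin(β/2)=0.634568
d^2_{-2,0}: single k=2 term ⇒ +0.589171;  D = -0.408371+0.424684i
d^2_{-1,0}: k∈[1..2] ⇒ +0.717576 -0.483744 = +0.233832;  D = -0.091594-0.215146i
d^2_{0,0}: k∈[0..2] ⇒ +0.356795 -0.962113 +0.162149 = -0.443170;  D = -0.443170+0.000000i
d^2_{1,0}: k∈[0..1] ⇒ -0.717576 +0.483744 = -0.233832;  D = +0.091594-0.215146i
d^2_{2,0}: single k=0 term ⇒ +0.589171;  D = -0.408371-0.424684i
Y_2^{m'}(θ=0.7455,φ=2.2651) and Σ D·Y over m':
  (-0.4084+0.4247i)·(-0.0322+0.1748i)  (-0.0916-0.2151i)·(-0.2464-0.2959i)  (-0.4432+0.0000i)·(+0.1954+0.0000i)  (+0.0916-0.2151i)·(+0.2464-0.2959i)  (-0.4084-0.4247i)·(-0.0322-0.1748i)
Y_2^0(R⁻¹ n̂) = -0.290960+0.000000i

Re=-0.2910 Im=0.0000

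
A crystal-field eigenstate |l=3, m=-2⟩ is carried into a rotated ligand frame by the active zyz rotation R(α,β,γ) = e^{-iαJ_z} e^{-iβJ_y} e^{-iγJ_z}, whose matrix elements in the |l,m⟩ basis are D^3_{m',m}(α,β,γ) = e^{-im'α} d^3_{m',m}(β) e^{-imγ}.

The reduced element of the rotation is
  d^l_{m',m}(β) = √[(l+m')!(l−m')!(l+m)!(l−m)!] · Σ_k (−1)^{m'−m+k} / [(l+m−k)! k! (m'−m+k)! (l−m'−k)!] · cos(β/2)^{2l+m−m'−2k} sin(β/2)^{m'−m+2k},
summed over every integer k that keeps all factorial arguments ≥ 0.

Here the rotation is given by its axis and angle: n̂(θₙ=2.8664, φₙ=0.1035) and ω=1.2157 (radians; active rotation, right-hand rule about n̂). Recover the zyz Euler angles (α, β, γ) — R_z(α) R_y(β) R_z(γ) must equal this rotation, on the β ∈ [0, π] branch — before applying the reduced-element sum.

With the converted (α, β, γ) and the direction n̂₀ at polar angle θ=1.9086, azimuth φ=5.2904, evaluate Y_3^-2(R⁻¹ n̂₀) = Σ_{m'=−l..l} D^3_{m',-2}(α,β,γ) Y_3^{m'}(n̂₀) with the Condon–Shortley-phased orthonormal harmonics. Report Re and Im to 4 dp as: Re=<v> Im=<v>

Re=-0.1688 Im=0.0401

Axis–angle → zyz. n̂ = (sinθₙcosφₙ, sinθₙsinφₙ, cosθₙ) = (+0.270278, +0.028074, -0.962373), ω = 1.2157.
R = I cosω + sinω [n̂]ₓ + (1−cosω) n̂n̂ᵀ gives
  R = [+0.395333, +0.907283, -0.143351; -0.897384, +0.348195, -0.271041; -0.195996, +0.235792, +0.951834]
β = atan2(√(R₁₃²+R₂₃²), R₃₃) = 0.311634; α = atan2(R₂₃, R₁₃) mod 2π = 4.225896; γ = atan2(R₃₂, −R₃₁) mod 2π = 0.877303
Need the full column D^3_{m',-2} for m'=−3..3 at α=4.2259, β=0.3116, γ=0.8773.
cos(β/2)=0.987885, sin(β/2)=0.155187
d^3_{-3,-2}: single k=1 term ⇒ +0.357655;  D = -0.104028+0.342192i
d^3_{-2,-2}: k∈[0..1] ⇒ +0.929477 -0.114686 = +0.814791;  D = -0.578316-0.573964i
d^3_{-1,-2}: k∈[0..1] ⇒ -0.461730 +0.022789 = -0.438942;  D = -0.418988+0.130840i
d^3_{0,-2}: k∈[0..1] ⇒ +0.125632 -0.003100 = +0.122531;  D = -0.022396+0.120467i
d^3_{1,-2}: k∈[0..1] ⇒ -0.022789 +0.000281 = -0.022507;  D = +0.017638+0.013982i
d^3_{2,-2}: k∈[0..1] ⇒ +0.002830 -0.000014 = +0.002816;  D = +0.002578-0.001133i
d^3_{3,-2}: single k=0 term ⇒ -0.000218;  D = +0.000016-0.000217i
Y_3^{m'}(θ=1.9086,φ=5.2904) and Σ D·Y over m':
  (-0.1040+0.3422i)·(-0.3457+0.0569i)  (-0.5783-0.5740i)·(+0.1215-0.2759i)  (-0.4190+0.1308i)·(-0.0751-0.1151i)  (-0.0224+0.1205i)·(+0.3031+0.0000i)  (+0.0176+0.0140i)·(+0.0751-0.1151i)  (+0.0026-0.0011i)·(+0.1215+0.2759i)  (+0.0000-0.0002i)·(+0.3457+0.0569i)
Y_3^-2(R⁻¹ n̂) = -0.168840+0.040050i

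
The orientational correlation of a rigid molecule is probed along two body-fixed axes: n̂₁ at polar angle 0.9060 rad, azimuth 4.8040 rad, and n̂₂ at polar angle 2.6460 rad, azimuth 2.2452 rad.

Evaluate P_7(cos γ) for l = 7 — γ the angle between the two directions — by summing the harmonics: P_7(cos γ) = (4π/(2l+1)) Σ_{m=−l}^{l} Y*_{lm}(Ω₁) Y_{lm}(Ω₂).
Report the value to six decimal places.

0.399552

Term-by-term m-sum for l=7 (normalisation 4π/15 = 0.837758):
  m=-7: Y*=-0.05596 + 0.07496j  Y=-0.00275 + 0.00002j  product 0.00015 - 0.00021j
  m=-6: Y*=-0.23392 - 0.14331j  Y=-0.01176 + 0.01497j  product 0.00490 - 0.00182j
  m=-5: Y*=0.19342 - 0.39231j  Y=0.01847 + 0.07872j  product 0.03445 + 0.00798j
  m=-4: Y*=0.31581 + 0.12120j  Y=0.21050 + 0.10012j  product 0.05434 + 0.05713j
  m=-3: Y*=0.02059 - 0.07302j  Y=0.40194 - 0.19536j  product -0.00599 - 0.03337j
  m=-2: Y*=0.36163 + 0.06701j  Y=0.10630 - 0.47095j  product 0.07000 - 0.16319j
  m=-1: Y*=-0.00768 + 0.08356j  Y=-0.03504 - 0.04382j  product 0.00393 - 0.00259j
  m=+0: Y*=0.34358 + 0.00000j  Y=0.44636 + 0.00000j  product 0.15336 + 0.00000j
  m=+1: Y*=0.00768 + 0.08356j  Y=0.03504 - 0.04382j  product 0.00393 + 0.00259j
  m=+2: Y*=0.36163 - 0.06701j  Y=0.10630 + 0.47095j  product 0.07000 + 0.16319j
  m=+3: Y*=-0.02059 - 0.07302j  Y=-0.40194 - 0.19536j  product -0.00599 + 0.03337j
  m=+4: Y*=0.31581 - 0.12120j  Y=0.21050 - 0.10012j  product 0.05434 - 0.05713j
  m=+5: Y*=-0.19342 - 0.39231j  Y=-0.01847 + 0.07872j  product 0.03445 - 0.00798j
  m=+6: Y*=-0.23392 + 0.14331j  Y=-0.01176 - 0.01497j  product 0.00490 + 0.00182j
  m=+7: Y*=0.05596 + 0.07496j  Y=0.00275 + 0.00002j  product 0.00015 + 0.00021j
Accumulated sum 0.47693 + 0.00000j; after 4π/(2l+1) scaling, 0.39955 + 0.00000j ⇒ P_7 = 0.399552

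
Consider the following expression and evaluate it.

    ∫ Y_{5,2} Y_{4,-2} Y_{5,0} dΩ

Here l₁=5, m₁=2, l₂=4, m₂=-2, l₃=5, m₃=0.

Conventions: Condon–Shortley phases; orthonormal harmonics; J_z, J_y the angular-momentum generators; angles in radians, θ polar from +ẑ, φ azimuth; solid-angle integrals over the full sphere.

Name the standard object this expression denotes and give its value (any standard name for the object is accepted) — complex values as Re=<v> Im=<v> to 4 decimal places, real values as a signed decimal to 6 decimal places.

This is a Gaunt coefficient — the integral of a triple product of spherical harmonics over the sphere.
Rules hold: Σm=0, L=14 even, 1≤5≤9.
N = 11·9·11 = 1089
Δ = 4!·6!·4!/15! = 1/3153150
Racah Σ t=0..4: t=0:+1/69120 t=1:−1/1728 t=2:+1/576 t=3:−1/1728 t=4:+1/69120 = 7/11520
⇒ 3j(5 4 5; 0 0 0)² = 2/143, sgn -1
Racah Σ t=0..2: t=0:+1/3456 t=1:−1/1728 t=2:+1/11520 = -7/34560
⇒ 3j(5 4 5; 2 -2 0)² = 7/858, sgn +1
4πI² = N·(3j₀)²·(3jₘ)² = 21/169
I = -1·√(0.12426/4π) = -0.09944006

Gaunt coefficient, -0.099440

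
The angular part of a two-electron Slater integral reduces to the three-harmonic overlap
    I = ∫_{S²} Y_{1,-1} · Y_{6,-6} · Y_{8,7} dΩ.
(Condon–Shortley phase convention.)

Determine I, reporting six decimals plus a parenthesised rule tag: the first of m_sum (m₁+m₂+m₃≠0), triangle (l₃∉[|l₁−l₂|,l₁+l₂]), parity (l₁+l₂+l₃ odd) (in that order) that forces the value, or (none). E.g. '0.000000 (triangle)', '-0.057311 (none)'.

0.000000 (triangle)

triangle: need 5≤l₃≤7, have 8; I=0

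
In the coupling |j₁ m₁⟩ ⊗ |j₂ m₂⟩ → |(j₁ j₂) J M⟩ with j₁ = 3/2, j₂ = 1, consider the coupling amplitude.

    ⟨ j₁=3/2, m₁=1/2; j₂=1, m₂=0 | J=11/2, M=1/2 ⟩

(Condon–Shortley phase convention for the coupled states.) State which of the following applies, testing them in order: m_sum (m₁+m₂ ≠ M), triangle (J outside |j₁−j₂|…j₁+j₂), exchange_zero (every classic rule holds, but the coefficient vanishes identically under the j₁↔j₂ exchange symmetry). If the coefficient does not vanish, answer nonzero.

triangle

m-sum: m₁+m₂ = 1/2+0 = 1/2, M = 1/2  ✓
triangle: need |j₁−j₂| ≤ J ≤ j₁+j₂, i.e. J ∈ [1/2, 5/2]; J = 11/2 is outside ✗ ⇒ coefficient is 0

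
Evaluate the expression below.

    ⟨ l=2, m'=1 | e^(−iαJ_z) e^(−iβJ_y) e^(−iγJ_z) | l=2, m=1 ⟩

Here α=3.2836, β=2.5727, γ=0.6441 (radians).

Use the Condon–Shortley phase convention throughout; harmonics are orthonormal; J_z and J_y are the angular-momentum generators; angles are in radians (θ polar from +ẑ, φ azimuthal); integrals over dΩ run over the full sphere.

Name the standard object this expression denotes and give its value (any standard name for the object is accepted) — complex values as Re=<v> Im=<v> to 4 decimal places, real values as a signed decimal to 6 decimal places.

Wigner D-matrix element, Re=0.1494 Im=-0.1496

This is a Wigner D-matrix element — the rotation-matrix element ⟨l m'| R(α,β,γ) |l m⟩ in the angular-momentum basis.
Split into d^2_{1,1}(β=2.5727) × two z-phases.
Half-angle: c=0.280626, s=0.959817. N=√(6·1·6·1)=6.000000
The bounds max(0,m−m')=0 and min(l+m,l−m')=1 give 2 terms
  k=0: (−1)^0·6.0000/(6)·0.2806^4·0.9598^0 = +0.006202
  k=1: (−1)^1·6.0000/(2)·0.2806^2·0.9598^2 = -0.217648
d^2_{1,1}(2.5727) = +0.006202 -0.217648 = -0.211446
D = (-0.989934+0.141531i)·(-0.211446)·(+0.799641-0.600479i) = +0.149409-0.149621i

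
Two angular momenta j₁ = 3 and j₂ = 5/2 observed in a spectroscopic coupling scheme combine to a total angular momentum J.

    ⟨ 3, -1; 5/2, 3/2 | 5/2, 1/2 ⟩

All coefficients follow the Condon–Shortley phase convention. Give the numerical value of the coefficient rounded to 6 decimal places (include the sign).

+0.169031  (= +√(1/35))

j₁+j₂−J=3  J+j₁−j₂=3  J−j₁+j₂=2  j₁+j₂+J+1=9
(j₁±m₁, j₂±m₂, J±M) = (2,4,4,1,3,2)
P² = 576/35
sum k=2..3:
  [2] +1/8 = 1/8
  [3] −1/12 = -1/12
S = 1/24
C² = P²·S² = 1/35 ; C = +0.169031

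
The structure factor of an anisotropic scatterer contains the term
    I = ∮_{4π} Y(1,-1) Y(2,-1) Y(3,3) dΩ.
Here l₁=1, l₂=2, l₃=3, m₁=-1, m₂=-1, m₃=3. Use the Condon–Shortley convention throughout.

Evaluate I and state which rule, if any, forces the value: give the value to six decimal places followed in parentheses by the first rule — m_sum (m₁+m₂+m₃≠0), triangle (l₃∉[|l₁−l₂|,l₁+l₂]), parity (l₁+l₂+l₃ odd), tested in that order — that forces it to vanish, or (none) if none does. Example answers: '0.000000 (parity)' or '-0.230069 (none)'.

0.000000 (m_sum)

m-sum = -1 − 1 + 3 = 1 ≠ 0 ⇒ I = 0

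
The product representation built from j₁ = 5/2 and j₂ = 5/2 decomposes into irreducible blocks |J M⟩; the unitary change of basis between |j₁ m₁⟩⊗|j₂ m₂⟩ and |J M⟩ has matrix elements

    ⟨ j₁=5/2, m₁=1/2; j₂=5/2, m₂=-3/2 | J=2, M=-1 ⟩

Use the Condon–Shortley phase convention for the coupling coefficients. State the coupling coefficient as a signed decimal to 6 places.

-0.377964

triangle: 3!×2!×2!/8! = 24/40320
(j±m)!: 3!×2!×1!×4!×1!×3! = 1728
prefactor² = (2J+1)×Δ×N² = 36/7
  k=0: +1/(0!×3!×2!×1!×0!×1!) = 1/12
  k=1: −1/(1!×2!×1!×0!×1!×2!) = -1/4
Σ = -1/6  ⇒  CG² = 36/7×(-1/6)² = 1/7
CG = −√(1/7) = -0.377964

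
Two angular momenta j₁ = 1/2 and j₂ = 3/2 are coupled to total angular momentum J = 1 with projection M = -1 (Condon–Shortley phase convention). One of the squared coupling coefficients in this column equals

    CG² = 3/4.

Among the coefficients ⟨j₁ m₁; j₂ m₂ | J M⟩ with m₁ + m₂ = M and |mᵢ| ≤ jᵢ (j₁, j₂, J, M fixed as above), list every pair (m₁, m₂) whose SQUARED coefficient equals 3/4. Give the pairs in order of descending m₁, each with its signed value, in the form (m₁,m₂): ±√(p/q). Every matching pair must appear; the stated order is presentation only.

Admissible pairs with m₁+m₂ = M = -1: (-1/2,-1/2), (1/2,-3/2)
  (m₁,m₂)=(1/2,-3/2): CG² = 3/4, CG = +√(3/4)   ← matches the target
  (m₁,m₂)=(-1/2,-1/2): CG² = 1/4, CG = −√(1/4)
Pairs with CG² = 3/4: (1/2,-3/2): +√(3/4)

(1/2,-3/2): +√(3/4)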